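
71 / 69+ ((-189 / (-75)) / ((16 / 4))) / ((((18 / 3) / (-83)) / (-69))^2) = 15841717907 / 27600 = 573975.29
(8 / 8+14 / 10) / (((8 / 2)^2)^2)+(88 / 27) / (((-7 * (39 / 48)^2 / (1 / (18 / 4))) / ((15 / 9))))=-69502379 / 275970240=-0.25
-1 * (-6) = 6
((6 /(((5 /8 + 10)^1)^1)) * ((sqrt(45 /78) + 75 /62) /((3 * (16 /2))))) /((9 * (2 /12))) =2 * sqrt(390) /3315 + 10 /527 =0.03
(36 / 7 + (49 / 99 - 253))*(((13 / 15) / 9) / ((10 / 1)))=-1114243 / 467775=-2.38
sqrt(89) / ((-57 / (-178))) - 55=-55 + 178 * sqrt(89) / 57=-25.54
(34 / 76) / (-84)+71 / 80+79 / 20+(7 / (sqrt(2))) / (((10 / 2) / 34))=38.49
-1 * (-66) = 66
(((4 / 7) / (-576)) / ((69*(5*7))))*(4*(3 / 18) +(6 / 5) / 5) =-17 / 45643500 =-0.00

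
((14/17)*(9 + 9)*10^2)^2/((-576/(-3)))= 3307500/289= 11444.64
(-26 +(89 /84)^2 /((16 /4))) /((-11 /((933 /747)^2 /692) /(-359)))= -25205412998617 /13320362297088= -1.89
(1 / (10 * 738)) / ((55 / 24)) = 2 / 33825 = 0.00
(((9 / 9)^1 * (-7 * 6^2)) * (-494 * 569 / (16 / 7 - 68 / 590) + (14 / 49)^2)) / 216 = 14220834491 / 94122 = 151089.38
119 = 119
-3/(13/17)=-51/13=-3.92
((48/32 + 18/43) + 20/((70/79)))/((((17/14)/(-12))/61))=-10791876/731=-14763.17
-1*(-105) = 105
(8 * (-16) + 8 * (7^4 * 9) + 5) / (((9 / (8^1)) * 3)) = 51184.89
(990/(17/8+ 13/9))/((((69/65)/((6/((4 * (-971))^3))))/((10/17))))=-1447875/91995708923557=-0.00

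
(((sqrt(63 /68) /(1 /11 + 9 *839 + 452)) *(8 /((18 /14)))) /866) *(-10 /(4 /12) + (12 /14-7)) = -2783 *sqrt(119) /972027411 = -0.00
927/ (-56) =-927/ 56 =-16.55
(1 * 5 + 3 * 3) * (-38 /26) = -266 /13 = -20.46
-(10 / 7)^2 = -100 / 49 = -2.04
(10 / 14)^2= 25 / 49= 0.51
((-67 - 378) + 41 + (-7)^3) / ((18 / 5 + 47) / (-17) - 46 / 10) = 63495 / 644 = 98.59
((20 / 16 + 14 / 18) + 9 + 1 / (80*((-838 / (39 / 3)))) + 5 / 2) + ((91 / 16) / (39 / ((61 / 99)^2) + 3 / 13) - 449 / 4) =-4941409453031 / 50081595120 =-98.67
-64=-64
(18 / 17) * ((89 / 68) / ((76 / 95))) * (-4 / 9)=-445 / 578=-0.77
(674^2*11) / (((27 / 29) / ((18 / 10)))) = 9660936.27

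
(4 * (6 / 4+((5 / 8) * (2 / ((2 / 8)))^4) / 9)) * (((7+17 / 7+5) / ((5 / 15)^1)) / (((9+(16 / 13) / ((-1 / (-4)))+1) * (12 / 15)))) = 33790055 / 8148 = 4147.04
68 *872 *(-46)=-2727616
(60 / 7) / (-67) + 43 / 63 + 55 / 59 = 1.49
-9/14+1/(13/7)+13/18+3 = 2963/819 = 3.62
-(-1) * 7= 7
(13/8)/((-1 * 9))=-13/72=-0.18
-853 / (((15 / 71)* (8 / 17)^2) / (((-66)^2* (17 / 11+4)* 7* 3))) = -739891933011 / 80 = -9248649162.64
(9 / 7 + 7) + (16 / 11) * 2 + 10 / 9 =8528 / 693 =12.31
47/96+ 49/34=3151/1632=1.93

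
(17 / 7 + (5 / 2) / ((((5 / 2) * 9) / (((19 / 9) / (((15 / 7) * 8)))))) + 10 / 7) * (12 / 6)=263371 / 34020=7.74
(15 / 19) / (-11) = -15 / 209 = -0.07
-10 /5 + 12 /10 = -4 /5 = -0.80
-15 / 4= -3.75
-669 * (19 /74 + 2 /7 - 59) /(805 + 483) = 20257989 /667184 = 30.36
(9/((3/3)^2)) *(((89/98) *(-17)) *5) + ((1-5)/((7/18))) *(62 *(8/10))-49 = -614419/490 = -1253.92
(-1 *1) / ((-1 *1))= 1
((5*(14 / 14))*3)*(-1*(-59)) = 885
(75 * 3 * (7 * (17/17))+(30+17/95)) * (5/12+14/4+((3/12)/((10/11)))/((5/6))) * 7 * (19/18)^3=61366554977/1093500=56119.39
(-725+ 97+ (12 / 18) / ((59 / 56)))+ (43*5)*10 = 1522.63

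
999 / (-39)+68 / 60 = -4774 / 195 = -24.48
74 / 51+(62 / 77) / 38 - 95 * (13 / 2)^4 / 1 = -202445322347 / 1193808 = -169579.47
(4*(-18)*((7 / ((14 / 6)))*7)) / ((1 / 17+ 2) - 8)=25704 / 101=254.50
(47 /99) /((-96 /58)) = -1363 /4752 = -0.29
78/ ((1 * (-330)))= -13/ 55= -0.24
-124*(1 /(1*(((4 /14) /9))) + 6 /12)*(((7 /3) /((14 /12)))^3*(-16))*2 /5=203161.60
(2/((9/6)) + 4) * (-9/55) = -48/55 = -0.87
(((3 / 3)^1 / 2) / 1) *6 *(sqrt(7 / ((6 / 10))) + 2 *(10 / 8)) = 15 / 2 + sqrt(105) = 17.75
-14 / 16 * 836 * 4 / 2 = -1463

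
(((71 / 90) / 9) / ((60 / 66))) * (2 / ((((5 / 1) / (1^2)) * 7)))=781 / 141750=0.01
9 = 9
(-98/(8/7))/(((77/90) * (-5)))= 441/22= 20.05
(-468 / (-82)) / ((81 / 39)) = 338 / 123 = 2.75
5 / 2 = 2.50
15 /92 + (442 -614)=-15809 /92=-171.84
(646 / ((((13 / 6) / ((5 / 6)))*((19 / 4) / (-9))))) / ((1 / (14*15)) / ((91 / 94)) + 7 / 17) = -19117350 / 16921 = -1129.80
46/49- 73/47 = -1415/2303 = -0.61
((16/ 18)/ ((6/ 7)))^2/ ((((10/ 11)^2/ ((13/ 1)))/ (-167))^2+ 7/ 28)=216404576804416/ 50305812479649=4.30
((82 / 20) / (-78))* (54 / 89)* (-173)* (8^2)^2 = 130738176 / 5785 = 22599.51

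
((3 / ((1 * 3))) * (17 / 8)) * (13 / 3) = 221 / 24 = 9.21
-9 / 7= -1.29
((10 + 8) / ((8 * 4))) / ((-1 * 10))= -9 / 160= -0.06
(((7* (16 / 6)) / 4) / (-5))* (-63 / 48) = 49 / 40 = 1.22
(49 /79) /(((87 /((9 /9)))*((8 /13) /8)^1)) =637 /6873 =0.09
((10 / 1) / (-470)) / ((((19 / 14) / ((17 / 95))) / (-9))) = 2142 / 84835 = 0.03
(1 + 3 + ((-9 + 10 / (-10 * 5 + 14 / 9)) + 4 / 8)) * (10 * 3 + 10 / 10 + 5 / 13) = -209304 / 1417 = -147.71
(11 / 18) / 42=11 / 756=0.01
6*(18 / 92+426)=58815 / 23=2557.17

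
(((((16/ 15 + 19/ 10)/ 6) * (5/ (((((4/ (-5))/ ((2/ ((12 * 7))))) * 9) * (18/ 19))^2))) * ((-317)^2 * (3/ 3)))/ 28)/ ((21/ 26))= 1049298601325/ 7839681583104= 0.13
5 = 5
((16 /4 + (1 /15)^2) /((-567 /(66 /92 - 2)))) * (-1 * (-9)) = 53159 /652050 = 0.08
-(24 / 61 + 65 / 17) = -4.22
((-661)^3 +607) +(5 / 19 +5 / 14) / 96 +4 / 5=-12291505611117 / 42560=-288804173.19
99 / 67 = 1.48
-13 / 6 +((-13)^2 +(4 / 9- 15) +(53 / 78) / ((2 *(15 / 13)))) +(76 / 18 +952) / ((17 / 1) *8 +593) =20192647 / 131220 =153.88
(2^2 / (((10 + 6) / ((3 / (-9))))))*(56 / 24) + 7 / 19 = 119 / 684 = 0.17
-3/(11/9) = -27/11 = -2.45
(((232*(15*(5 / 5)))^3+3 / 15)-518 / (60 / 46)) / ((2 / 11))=3476895807253 / 15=231793053816.87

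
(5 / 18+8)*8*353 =210388 / 9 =23376.44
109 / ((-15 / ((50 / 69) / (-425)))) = 218 / 17595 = 0.01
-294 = -294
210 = 210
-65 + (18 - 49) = -96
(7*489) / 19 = 3423 / 19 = 180.16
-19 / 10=-1.90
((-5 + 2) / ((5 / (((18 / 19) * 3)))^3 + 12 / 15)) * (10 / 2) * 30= -354294000 / 4916731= -72.06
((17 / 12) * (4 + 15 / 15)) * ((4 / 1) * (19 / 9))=1615 / 27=59.81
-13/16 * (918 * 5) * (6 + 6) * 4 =-179010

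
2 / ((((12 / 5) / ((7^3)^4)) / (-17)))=-1176509412085 / 6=-196084902014.17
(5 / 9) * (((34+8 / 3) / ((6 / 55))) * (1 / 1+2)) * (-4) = -60500 / 27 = -2240.74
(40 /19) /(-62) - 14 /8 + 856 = 854.22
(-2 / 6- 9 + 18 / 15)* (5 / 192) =-61 / 288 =-0.21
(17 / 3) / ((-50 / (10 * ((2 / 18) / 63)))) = -17 / 8505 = -0.00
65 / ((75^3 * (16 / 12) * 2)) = 13 / 225000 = 0.00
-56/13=-4.31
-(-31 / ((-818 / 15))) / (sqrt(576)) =-155 / 6544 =-0.02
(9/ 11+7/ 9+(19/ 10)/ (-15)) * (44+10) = 21819/ 275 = 79.34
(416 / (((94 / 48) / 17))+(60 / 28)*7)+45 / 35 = 1193454 / 329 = 3627.52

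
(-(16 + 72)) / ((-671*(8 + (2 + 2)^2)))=1 / 183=0.01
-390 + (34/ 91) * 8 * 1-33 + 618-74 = 11283/ 91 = 123.99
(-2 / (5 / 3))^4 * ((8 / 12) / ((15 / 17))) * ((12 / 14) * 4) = 117504 / 21875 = 5.37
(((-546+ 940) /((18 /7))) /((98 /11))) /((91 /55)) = 119185 /11466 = 10.39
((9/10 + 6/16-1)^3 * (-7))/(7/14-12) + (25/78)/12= 3390089/86112000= 0.04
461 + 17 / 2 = 939 / 2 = 469.50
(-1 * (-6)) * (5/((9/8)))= 80/3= 26.67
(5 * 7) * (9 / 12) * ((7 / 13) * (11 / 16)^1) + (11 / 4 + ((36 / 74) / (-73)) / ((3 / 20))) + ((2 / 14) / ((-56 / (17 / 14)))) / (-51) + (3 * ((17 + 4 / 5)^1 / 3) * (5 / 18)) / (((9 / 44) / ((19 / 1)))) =29450962418195 / 62434846656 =471.71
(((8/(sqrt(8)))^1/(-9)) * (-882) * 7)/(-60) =-343 * sqrt(2)/15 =-32.34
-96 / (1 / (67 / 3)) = -2144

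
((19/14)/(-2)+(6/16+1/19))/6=-89/2128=-0.04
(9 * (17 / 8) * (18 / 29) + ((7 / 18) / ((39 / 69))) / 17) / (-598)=-2748191 / 137972952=-0.02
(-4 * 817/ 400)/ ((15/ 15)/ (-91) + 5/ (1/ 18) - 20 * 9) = 74347/ 819100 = 0.09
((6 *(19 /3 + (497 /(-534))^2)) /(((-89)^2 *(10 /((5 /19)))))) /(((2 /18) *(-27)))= -2052997 /42915692844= -0.00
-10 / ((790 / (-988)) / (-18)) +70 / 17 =-296798 / 1343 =-221.00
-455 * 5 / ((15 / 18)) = -2730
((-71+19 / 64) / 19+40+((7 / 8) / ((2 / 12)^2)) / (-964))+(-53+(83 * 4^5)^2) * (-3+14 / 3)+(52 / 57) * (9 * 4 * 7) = 12039400284.47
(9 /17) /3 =3 /17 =0.18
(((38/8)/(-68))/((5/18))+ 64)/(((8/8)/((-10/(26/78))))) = -130047/68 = -1912.46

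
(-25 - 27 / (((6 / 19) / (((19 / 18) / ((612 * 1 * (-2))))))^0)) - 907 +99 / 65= -62236 / 65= -957.48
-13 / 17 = -0.76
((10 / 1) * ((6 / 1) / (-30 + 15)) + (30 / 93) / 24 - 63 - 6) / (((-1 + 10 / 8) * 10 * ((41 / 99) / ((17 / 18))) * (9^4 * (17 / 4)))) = -298661 / 125085465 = -0.00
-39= -39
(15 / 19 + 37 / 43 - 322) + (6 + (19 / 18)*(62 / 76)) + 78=-235.49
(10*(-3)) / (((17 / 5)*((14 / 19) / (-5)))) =7125 / 119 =59.87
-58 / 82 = -29 / 41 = -0.71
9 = 9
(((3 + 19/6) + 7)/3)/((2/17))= 1343/36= 37.31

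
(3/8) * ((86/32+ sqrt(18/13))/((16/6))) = 27 * sqrt(26)/832+ 387/1024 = 0.54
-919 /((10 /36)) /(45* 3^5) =-1838 /6075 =-0.30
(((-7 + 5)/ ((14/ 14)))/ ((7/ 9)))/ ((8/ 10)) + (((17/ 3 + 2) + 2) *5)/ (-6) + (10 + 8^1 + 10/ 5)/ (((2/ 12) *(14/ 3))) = 130/ 9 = 14.44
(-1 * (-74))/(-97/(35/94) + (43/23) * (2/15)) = -17871/62854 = -0.28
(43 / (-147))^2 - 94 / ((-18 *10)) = 14593 / 24010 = 0.61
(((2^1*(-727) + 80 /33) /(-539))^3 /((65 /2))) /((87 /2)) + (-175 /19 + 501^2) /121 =1254213186764841020668 /604636450973890335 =2074.33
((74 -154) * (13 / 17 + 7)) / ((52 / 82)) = -216480 / 221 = -979.55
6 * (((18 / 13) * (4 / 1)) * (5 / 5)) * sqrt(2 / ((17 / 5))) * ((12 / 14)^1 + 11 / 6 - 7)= -13032 * sqrt(170) / 1547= -109.84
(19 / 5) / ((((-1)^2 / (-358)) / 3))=-20406 / 5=-4081.20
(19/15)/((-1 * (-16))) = 19/240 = 0.08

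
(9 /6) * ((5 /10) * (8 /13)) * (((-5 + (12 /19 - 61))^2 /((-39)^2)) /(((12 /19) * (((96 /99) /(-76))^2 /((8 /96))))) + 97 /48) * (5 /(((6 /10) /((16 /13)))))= 7394796025 /685464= 10788.02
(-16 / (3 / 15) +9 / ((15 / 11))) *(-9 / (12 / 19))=20919 / 20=1045.95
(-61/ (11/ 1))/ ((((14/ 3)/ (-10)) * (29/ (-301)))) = -39345/ 319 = -123.34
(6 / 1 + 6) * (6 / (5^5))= 72 / 3125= 0.02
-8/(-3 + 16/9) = 72/11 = 6.55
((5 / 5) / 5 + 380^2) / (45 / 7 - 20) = -5054007 / 475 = -10640.01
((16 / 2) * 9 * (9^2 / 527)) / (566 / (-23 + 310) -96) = -836892 / 7110811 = -0.12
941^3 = 833237621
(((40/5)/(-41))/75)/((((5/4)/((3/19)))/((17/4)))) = -0.00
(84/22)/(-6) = -7/11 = -0.64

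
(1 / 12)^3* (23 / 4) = 23 / 6912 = 0.00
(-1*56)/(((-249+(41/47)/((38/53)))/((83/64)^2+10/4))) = 107073379/113290496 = 0.95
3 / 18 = 1 / 6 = 0.17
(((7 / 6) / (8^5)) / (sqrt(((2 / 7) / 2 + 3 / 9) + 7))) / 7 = sqrt(3297) / 30867456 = 0.00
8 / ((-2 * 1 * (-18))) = 2 / 9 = 0.22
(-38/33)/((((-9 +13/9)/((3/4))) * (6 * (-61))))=-57/182512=-0.00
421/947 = 0.44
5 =5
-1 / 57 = -0.02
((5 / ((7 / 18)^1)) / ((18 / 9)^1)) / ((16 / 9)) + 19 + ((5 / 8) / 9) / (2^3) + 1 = 95255 / 4032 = 23.62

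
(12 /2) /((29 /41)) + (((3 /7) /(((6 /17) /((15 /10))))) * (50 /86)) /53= 15734727 /1850548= 8.50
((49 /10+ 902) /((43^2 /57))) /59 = 516933 /1090910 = 0.47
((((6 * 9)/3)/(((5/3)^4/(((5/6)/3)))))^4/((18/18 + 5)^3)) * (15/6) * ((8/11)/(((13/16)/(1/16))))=1594323/13964843750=0.00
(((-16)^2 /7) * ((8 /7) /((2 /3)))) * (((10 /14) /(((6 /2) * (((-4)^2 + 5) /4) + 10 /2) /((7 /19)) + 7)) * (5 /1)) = 3.54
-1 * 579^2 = -335241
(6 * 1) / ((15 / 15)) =6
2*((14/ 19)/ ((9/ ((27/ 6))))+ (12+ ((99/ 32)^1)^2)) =426859/ 9728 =43.88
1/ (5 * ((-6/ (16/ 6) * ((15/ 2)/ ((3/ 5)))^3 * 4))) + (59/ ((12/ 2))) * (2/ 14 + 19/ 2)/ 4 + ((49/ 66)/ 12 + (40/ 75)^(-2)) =10503893189/ 385000000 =27.28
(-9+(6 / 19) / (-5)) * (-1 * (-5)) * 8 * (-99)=681912 / 19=35890.11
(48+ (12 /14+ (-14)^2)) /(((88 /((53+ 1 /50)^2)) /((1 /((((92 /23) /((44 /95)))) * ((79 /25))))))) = 6022825457 /21014000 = 286.61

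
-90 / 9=-10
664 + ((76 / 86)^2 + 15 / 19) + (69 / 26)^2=15973595471 / 23748556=672.61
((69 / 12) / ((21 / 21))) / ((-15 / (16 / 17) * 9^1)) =-0.04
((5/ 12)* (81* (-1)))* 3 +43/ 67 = -26963/ 268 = -100.61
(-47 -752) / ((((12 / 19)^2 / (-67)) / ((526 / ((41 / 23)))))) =116899423237 / 2952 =39600075.62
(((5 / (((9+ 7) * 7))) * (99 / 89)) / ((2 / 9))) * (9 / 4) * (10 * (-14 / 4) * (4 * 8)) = -200475 / 356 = -563.13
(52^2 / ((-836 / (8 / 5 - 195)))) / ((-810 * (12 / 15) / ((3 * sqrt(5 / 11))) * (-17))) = 163423 * sqrt(55) / 10552410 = 0.11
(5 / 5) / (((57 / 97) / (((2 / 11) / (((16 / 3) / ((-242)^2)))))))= 129107 / 38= 3397.55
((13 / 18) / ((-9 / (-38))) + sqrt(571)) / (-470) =-0.06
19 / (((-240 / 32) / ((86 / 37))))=-3268 / 555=-5.89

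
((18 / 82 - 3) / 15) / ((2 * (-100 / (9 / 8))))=171 / 164000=0.00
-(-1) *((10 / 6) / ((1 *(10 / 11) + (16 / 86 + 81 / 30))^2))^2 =12513666360250000 / 934538283711331209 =0.01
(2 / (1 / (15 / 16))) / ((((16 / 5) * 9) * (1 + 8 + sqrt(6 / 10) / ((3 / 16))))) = 1125 / 122752 -25 * sqrt(15) / 23016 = 0.00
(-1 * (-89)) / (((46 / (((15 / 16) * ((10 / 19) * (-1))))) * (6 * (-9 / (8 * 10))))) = 11125 / 7866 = 1.41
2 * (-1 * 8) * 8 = -128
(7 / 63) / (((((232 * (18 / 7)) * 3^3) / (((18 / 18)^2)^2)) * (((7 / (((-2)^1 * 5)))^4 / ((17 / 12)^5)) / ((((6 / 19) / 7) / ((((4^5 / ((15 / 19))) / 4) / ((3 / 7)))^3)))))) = 110926328125 / 6496729912997180627484672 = 0.00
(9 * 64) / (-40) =-72 / 5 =-14.40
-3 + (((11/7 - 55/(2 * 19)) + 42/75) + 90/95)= -479/350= -1.37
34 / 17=2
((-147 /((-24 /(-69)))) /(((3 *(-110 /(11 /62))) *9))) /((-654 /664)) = -0.03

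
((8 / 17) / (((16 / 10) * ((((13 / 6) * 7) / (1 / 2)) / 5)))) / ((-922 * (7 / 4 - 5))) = 150 / 9271171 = 0.00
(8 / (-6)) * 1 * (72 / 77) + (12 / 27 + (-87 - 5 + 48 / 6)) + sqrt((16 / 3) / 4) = -58768 / 693 + 2 * sqrt(3) / 3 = -83.65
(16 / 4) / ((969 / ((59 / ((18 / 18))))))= 236 / 969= 0.24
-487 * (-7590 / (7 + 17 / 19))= 2341009 / 5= 468201.80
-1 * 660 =-660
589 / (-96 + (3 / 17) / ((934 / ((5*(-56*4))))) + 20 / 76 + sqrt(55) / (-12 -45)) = -6.13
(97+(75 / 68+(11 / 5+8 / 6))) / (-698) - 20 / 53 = -19733657 / 37733880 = -0.52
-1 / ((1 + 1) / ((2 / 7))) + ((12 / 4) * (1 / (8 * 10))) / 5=-0.14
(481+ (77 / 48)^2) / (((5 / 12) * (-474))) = -1114153 / 455040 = -2.45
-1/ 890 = -0.00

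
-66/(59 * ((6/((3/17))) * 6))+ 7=14031/2006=6.99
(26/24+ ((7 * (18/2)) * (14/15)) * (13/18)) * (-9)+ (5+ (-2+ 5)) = -383.95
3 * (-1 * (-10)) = 30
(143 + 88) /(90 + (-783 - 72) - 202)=-231 /967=-0.24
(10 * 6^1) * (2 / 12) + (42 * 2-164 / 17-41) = 737 / 17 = 43.35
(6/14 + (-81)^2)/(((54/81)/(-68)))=-4684860/7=-669265.71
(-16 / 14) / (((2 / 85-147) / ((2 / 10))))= 136 / 87451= 0.00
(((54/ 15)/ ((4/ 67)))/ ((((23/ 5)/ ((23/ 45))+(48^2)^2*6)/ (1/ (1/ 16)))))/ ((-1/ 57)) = -30552/ 17694725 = -0.00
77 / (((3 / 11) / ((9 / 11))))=231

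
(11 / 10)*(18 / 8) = 99 / 40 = 2.48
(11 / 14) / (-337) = -11 / 4718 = -0.00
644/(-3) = -644/3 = -214.67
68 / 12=17 / 3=5.67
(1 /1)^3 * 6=6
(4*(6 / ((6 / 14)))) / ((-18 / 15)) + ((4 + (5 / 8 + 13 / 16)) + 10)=-1499 / 48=-31.23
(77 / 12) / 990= 7 / 1080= 0.01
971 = 971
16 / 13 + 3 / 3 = 29 / 13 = 2.23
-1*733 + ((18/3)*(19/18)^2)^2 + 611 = -225431/2916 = -77.31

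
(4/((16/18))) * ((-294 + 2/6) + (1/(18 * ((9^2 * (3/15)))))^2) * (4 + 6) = -3121330015/236196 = -13215.00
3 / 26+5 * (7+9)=2083 / 26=80.12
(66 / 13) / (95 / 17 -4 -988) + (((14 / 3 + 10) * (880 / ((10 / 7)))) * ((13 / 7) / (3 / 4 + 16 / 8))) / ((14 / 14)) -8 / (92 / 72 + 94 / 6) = 1216921010506 / 199467255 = 6100.86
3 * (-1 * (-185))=555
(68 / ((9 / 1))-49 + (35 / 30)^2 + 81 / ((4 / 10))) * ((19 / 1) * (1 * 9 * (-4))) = -111093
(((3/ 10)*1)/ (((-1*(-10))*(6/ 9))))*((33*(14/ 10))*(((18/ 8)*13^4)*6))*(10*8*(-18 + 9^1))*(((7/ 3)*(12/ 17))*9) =-8555507628.90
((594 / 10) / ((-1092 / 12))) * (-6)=1782 / 455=3.92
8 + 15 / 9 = 29 / 3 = 9.67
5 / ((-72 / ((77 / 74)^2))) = -29645 / 394272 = -0.08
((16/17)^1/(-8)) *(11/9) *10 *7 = -1540/153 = -10.07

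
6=6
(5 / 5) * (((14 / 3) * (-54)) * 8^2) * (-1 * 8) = 129024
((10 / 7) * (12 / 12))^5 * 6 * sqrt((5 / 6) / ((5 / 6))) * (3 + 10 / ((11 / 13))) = 97800000 / 184877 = 529.00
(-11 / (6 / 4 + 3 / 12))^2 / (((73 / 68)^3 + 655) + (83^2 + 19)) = 608740352 / 116543473417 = 0.01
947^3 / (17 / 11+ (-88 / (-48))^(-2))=102762652883 / 223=460819071.22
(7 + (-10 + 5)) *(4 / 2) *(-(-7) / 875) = 4 / 125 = 0.03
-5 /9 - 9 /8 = -121 /72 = -1.68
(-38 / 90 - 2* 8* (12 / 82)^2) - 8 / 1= -663019 / 75645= -8.76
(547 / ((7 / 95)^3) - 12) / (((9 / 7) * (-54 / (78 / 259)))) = -6096740117 / 1027971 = -5930.85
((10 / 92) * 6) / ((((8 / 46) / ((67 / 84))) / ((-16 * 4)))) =-1340 / 7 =-191.43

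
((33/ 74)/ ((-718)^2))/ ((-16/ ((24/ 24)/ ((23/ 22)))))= -363/ 7019374784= -0.00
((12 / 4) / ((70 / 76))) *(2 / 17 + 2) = 4104 / 595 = 6.90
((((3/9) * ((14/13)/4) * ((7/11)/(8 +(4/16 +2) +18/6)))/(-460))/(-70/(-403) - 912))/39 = 1519/5765001364980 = 0.00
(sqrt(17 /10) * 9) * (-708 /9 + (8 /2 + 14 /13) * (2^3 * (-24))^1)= -61626 * sqrt(170) /65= -12361.61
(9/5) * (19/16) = 171/80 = 2.14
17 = 17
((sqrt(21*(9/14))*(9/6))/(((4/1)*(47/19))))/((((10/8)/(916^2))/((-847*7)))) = -212671119276*sqrt(6)/235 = -2216747767.03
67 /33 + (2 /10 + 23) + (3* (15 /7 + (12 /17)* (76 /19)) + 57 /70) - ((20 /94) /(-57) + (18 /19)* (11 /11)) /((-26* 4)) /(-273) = 103994297813 /2539933110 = 40.94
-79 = -79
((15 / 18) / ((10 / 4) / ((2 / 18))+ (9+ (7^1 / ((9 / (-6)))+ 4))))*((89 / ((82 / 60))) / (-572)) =-1335 / 433862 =-0.00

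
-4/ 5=-0.80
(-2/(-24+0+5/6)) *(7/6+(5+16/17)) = 1450/2363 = 0.61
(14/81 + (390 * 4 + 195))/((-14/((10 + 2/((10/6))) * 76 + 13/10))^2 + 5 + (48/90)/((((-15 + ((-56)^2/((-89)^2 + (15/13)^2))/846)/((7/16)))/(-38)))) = 92390616652728280975/294325899013995174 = 313.91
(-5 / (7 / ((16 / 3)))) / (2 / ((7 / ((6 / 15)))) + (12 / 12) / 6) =-800 / 59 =-13.56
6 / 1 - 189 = -183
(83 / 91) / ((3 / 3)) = 83 / 91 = 0.91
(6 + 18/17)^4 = 207360000/83521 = 2482.73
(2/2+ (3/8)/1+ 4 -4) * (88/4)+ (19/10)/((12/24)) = 681/20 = 34.05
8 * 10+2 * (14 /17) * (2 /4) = 1374 /17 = 80.82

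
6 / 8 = 3 / 4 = 0.75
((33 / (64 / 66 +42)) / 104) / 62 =1089 / 9143264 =0.00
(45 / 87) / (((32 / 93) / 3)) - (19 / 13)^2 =372257 / 156832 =2.37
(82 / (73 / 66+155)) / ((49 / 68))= 368016 / 504847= 0.73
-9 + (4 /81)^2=-59033 /6561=-9.00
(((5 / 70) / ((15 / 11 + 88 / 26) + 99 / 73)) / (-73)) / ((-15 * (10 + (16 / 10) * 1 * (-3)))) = 0.00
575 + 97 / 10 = 5847 / 10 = 584.70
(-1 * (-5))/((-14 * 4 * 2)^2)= 0.00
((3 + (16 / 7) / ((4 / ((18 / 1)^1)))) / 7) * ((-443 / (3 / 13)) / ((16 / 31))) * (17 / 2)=-94084783 / 1568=-60003.05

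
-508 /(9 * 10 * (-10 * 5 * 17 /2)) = 254 /19125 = 0.01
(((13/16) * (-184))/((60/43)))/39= -2.75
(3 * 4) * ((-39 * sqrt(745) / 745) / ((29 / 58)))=-936 * sqrt(745) / 745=-34.29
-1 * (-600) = 600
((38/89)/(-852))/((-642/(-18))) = -19/1352266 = -0.00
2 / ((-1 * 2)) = -1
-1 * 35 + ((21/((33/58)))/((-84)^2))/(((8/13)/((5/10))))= -3104263/88704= -35.00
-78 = -78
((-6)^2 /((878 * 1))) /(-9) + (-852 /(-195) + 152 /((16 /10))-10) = 2550021 /28535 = 89.36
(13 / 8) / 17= 13 / 136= 0.10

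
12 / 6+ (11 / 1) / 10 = 31 / 10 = 3.10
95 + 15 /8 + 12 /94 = 36473 /376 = 97.00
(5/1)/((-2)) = -5/2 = -2.50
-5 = -5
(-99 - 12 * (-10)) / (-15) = -7 / 5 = -1.40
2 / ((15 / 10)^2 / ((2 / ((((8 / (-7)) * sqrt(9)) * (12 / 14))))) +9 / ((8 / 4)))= 196 / 117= 1.68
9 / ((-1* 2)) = -9 / 2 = -4.50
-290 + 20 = -270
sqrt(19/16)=sqrt(19)/4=1.09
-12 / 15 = -4 / 5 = -0.80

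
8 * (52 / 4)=104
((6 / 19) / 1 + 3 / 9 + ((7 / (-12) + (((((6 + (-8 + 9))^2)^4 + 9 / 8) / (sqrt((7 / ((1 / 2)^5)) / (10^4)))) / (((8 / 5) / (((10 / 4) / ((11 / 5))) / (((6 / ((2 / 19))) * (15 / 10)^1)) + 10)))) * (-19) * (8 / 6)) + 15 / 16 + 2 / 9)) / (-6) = -3353 / 16416 + 108580048024375 * sqrt(14) / 399168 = 1017790350.59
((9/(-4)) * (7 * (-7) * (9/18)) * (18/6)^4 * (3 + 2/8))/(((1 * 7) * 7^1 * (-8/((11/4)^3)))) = -12613887/16384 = -769.89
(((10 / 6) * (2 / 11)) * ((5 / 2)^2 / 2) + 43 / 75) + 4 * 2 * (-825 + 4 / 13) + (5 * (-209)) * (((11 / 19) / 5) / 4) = -71066726 / 10725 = -6626.27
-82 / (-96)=41 / 48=0.85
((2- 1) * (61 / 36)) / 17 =61 / 612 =0.10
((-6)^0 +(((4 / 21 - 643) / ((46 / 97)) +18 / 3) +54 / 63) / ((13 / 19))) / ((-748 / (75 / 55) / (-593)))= -6668620045 / 3131128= -2129.78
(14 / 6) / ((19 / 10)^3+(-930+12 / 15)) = -1000 / 395289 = -0.00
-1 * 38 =-38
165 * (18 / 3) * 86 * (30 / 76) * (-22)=-14048100 / 19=-739373.68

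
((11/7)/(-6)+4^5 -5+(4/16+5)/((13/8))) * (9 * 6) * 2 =10043910/91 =110372.64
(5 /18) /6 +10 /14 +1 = 1331 /756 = 1.76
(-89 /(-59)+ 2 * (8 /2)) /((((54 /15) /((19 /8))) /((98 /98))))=17765 /2832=6.27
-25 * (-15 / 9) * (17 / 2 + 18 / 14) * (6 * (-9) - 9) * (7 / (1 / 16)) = -2877000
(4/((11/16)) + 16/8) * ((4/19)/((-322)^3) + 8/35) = 7793303961/4361078645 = 1.79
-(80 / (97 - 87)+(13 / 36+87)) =-3433 / 36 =-95.36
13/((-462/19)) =-247/462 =-0.53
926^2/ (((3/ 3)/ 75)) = 64310700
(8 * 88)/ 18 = 352/ 9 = 39.11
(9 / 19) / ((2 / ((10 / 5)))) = 9 / 19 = 0.47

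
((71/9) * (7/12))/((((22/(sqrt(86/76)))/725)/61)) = 21979825 * sqrt(1634)/90288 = 9840.57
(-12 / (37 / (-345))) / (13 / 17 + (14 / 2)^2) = 3910 / 1739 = 2.25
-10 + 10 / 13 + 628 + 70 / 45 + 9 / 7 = 509099 / 819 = 621.61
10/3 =3.33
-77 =-77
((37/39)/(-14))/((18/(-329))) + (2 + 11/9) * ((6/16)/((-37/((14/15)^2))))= 1571629/1298700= 1.21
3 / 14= 0.21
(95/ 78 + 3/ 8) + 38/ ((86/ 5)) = 51011/ 13416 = 3.80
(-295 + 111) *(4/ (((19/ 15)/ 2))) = -22080/ 19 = -1162.11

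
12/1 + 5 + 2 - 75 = -56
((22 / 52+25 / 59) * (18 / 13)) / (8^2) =11691 / 638144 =0.02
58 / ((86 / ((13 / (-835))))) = -377 / 35905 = -0.01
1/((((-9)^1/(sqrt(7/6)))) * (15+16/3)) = -sqrt(42)/1098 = -0.01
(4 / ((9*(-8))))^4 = 1 / 104976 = 0.00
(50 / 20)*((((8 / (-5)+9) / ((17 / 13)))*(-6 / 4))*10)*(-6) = 21645 / 17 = 1273.24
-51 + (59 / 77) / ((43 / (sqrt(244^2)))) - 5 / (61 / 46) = -10183895 / 201971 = -50.42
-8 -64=-72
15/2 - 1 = 13/2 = 6.50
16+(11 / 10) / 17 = 2731 / 170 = 16.06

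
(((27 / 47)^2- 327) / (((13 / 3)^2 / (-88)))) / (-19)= -571518288 / 7093099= -80.57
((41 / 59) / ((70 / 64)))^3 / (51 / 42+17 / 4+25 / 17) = 153571426304 / 4152480983875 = 0.04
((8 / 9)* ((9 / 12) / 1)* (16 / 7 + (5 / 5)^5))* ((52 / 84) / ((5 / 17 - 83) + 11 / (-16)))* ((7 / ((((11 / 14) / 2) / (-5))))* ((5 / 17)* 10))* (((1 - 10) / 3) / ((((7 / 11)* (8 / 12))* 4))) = -1196000 / 158781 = -7.53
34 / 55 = 0.62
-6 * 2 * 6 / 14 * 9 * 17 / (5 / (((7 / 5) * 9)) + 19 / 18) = -33048 / 61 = -541.77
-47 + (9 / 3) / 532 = -25001 / 532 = -46.99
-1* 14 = -14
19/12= 1.58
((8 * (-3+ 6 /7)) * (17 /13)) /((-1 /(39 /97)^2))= 238680 /65863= 3.62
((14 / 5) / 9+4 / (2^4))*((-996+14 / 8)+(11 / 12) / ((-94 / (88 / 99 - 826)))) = -553.37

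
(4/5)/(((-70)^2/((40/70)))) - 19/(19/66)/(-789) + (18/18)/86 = 92486097/969746750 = 0.10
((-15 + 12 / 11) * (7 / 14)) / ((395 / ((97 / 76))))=-14841 / 660440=-0.02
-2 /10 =-1 /5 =-0.20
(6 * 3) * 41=738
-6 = -6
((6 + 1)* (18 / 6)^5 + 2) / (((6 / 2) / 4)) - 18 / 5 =2267.07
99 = 99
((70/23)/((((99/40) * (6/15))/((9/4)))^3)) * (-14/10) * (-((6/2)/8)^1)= 2296875/122452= 18.76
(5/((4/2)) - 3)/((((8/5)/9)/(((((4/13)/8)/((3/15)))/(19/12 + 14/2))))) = -675/10712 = -0.06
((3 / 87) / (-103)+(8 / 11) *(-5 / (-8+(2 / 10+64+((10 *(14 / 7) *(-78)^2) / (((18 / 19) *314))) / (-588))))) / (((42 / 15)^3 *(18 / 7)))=-433057773875 / 371227780999152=-0.00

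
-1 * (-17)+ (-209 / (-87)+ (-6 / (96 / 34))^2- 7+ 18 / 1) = 194423 / 5568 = 34.92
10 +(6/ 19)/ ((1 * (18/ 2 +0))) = 572/ 57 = 10.04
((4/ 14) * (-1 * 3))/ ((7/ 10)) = -60/ 49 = -1.22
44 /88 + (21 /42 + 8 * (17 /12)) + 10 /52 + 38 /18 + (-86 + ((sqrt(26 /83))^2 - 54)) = -2428721 /19422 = -125.05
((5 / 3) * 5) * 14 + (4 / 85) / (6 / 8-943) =112127702 / 961095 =116.67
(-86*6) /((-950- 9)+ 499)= 129 /115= 1.12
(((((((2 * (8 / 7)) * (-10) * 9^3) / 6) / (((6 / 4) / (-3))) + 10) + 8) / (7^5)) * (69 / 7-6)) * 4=4212648 / 823543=5.12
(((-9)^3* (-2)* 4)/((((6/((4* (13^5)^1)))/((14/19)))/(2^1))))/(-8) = -5052555144/19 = -265923954.95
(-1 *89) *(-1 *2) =178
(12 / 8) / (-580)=-3 / 1160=-0.00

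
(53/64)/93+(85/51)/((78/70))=349267/232128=1.50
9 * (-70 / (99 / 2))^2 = 19600 / 1089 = 18.00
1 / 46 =0.02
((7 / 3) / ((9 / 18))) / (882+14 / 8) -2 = -3022 / 1515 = -1.99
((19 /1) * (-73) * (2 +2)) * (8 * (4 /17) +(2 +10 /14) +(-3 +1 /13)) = -9284.92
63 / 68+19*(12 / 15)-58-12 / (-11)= -40.78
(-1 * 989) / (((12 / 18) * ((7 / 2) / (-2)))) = 5934 / 7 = 847.71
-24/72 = -1/3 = -0.33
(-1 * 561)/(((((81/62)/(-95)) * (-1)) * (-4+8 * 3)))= -110143/54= -2039.69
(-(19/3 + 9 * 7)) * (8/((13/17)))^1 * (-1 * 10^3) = 2176000/3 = 725333.33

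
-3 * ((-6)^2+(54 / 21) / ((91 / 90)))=-73656 / 637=-115.63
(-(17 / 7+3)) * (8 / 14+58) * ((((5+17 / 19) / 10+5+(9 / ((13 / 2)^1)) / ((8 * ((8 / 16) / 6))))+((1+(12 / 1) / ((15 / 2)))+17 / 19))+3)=-4502.66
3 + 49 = 52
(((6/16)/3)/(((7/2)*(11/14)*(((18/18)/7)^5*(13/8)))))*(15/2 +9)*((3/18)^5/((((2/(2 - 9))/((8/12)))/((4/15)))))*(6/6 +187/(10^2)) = -33765263/18954000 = -1.78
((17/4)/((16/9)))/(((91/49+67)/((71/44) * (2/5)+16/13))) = 2873493/44112640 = 0.07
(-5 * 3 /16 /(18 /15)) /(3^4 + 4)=-5 /544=-0.01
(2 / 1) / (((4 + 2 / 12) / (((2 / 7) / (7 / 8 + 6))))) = 192 / 9625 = 0.02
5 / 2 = 2.50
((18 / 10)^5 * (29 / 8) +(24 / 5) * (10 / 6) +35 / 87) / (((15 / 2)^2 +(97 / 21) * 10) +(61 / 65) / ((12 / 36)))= 15220262057 / 20832766250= 0.73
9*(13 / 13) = 9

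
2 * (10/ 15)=4/ 3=1.33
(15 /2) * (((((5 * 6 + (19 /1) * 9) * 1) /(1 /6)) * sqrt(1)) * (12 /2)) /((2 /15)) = 407025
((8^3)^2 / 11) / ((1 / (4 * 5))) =5242880 / 11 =476625.45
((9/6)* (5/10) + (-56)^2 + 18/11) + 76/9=1246145/396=3146.83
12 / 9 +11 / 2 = 41 / 6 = 6.83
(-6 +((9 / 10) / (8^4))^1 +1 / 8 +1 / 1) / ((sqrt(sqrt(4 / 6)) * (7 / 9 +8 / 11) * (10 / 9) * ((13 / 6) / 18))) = -4803485247 * 2^(3 / 4) * 3^(1 / 4) / 396697600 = -26.80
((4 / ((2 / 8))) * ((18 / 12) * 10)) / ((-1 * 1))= -240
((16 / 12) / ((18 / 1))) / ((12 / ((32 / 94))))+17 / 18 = 7207 / 7614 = 0.95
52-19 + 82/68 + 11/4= 2513/68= 36.96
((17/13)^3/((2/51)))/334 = 250563/1467596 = 0.17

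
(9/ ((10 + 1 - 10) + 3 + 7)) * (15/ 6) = 45/ 22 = 2.05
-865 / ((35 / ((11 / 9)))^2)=-20933 / 19845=-1.05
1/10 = 0.10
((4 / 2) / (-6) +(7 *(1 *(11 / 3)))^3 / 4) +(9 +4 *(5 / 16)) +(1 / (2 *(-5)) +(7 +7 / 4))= 2292691 / 540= 4245.72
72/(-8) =-9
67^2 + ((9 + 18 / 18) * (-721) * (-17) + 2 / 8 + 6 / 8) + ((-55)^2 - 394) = 129691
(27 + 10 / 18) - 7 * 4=-4 / 9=-0.44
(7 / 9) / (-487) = -7 / 4383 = -0.00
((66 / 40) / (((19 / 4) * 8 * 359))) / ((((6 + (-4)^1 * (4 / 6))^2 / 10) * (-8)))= -297 / 21827200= -0.00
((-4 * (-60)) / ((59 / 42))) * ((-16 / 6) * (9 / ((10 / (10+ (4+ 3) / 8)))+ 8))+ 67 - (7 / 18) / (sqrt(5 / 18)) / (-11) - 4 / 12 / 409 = -581812784 / 72393+ 7 * sqrt(10) / 330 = -8036.80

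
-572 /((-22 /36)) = 936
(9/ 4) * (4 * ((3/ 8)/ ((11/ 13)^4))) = 771147/ 117128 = 6.58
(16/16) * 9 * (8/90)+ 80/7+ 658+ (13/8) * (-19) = 179019/280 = 639.35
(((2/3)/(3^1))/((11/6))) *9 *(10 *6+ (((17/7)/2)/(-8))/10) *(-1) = -201549/3080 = -65.44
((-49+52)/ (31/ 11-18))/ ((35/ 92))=-3036/ 5845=-0.52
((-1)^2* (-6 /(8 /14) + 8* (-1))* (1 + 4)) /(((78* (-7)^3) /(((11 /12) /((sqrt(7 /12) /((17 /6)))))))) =34595* sqrt(21) /13484016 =0.01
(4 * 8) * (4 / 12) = 32 / 3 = 10.67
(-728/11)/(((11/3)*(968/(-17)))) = 4641/14641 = 0.32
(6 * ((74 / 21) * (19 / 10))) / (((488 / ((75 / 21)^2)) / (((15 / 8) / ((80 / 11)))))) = 2899875 / 10712576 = 0.27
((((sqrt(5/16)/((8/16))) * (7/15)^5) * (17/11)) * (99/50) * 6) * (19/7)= 775523 * sqrt(5)/1406250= 1.23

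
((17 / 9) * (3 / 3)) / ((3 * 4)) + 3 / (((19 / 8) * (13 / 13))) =2915 / 2052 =1.42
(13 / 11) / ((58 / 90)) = 585 / 319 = 1.83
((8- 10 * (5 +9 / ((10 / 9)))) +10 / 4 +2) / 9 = -79 / 6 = -13.17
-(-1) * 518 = 518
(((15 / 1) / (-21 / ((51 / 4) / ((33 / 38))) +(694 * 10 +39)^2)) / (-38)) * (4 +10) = -255 / 2247454283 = -0.00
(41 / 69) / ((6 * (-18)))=-0.01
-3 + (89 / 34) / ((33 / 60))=1.76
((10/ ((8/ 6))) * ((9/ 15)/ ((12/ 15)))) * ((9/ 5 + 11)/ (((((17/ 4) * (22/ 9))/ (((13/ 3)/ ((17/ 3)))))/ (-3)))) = -50544/ 3179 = -15.90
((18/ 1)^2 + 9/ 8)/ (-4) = -2601/ 32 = -81.28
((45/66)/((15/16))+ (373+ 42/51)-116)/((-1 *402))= -48349/75174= -0.64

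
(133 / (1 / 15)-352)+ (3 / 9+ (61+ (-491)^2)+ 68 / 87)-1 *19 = 242767.11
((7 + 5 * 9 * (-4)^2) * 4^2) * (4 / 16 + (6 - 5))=14540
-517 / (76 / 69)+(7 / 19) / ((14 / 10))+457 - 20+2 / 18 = -21893 / 684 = -32.01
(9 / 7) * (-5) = -45 / 7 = -6.43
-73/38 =-1.92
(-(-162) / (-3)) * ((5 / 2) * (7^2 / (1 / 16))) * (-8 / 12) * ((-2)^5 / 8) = -282240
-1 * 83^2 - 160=-7049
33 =33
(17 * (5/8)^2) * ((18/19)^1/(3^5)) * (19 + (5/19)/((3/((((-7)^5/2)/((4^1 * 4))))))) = -20986075/29942784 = -0.70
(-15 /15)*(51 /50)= -51 /50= -1.02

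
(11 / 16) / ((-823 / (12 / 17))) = -33 / 55964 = -0.00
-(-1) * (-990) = -990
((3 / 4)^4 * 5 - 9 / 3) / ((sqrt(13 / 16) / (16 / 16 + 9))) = -1815 * sqrt(13) / 416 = -15.73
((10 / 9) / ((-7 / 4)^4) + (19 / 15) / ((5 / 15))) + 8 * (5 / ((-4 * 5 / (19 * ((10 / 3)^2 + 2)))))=-53407049 / 108045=-494.30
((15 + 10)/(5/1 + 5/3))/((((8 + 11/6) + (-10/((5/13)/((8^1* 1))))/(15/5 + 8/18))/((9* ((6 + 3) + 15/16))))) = -1996245/300896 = -6.63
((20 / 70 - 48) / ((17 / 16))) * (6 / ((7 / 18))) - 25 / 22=-12718169 / 18326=-694.00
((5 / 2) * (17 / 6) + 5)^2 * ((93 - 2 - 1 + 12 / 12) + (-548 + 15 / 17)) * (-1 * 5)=407569625 / 1224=332981.72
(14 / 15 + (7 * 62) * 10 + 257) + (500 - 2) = 76439 / 15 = 5095.93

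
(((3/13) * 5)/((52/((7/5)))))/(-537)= -7/121004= -0.00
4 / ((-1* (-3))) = 4 / 3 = 1.33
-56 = -56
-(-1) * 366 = 366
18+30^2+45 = 963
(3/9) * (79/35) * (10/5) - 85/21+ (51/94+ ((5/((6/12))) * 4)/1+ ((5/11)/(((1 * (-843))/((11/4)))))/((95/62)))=1001189164/26347965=38.00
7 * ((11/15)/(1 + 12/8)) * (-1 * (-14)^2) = -30184/75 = -402.45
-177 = -177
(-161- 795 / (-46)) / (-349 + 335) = 10.27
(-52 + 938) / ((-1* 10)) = -443 / 5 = -88.60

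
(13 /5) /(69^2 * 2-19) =1 /3655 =0.00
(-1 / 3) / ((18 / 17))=-17 / 54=-0.31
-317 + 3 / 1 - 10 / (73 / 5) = -22972 / 73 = -314.68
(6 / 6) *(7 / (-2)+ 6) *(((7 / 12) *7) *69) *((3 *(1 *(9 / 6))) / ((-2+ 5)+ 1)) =50715 / 64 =792.42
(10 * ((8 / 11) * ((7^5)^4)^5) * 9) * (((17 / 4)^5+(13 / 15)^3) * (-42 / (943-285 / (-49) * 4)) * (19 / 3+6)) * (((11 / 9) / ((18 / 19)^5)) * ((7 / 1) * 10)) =-3411050244153385707342751675788573117140163561891805665998729941080830615738101638668163204668984948067889 / 193245212367360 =-17651408810423536738108480000000000000000000000000000000000000000000000000000000000000000000.00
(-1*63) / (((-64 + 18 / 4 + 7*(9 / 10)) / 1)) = 45 / 38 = 1.18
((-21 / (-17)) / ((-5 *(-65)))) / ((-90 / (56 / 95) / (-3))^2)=5488 / 3739734375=0.00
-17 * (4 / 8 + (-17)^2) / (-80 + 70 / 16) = 39372 / 605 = 65.08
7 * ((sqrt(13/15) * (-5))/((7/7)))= -32.58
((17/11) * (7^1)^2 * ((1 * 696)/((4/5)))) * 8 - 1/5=28988389/55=527061.62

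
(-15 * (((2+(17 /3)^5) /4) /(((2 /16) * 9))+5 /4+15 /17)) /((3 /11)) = -10641606965 /148716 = -71556.57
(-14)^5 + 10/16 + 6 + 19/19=-4302531/8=-537816.38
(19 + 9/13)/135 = 256/1755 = 0.15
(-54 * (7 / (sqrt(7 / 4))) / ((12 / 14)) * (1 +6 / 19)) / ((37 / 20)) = -63000 * sqrt(7) / 703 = -237.10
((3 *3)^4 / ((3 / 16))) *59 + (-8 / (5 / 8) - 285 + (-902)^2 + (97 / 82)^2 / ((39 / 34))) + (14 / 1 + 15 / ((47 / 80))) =88675183864541 / 30812730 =2877874.95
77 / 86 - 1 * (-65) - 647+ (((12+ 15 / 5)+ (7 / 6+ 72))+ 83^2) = 825092 / 129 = 6396.06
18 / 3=6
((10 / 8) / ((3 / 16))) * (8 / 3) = 160 / 9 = 17.78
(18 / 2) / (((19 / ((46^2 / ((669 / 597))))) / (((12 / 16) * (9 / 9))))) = 2842317 / 4237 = 670.83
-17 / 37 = -0.46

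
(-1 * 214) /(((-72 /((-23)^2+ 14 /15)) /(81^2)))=206681949 /20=10334097.45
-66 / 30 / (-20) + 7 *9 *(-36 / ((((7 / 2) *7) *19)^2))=1232453 / 12382300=0.10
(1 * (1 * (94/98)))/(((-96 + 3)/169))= -7943/4557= -1.74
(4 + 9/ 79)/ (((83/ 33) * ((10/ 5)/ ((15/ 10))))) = 32175/ 26228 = 1.23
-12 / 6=-2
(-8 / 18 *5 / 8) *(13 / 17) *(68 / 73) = -130 / 657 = -0.20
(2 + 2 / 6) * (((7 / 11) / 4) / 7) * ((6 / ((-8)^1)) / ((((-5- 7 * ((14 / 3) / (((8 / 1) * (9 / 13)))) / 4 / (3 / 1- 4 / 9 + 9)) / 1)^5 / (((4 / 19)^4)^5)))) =4016372693680633254248448 / 12237516345838647795019816531747015308337739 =0.00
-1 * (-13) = 13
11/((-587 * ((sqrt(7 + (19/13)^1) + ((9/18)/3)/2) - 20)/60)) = 95040 * sqrt(1430)/426592271 + 24607440/426592271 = 0.07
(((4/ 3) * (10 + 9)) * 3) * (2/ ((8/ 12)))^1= 228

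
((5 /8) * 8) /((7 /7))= 5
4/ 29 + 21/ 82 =937/ 2378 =0.39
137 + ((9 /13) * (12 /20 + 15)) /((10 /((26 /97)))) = 137.29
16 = 16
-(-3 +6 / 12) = 5 / 2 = 2.50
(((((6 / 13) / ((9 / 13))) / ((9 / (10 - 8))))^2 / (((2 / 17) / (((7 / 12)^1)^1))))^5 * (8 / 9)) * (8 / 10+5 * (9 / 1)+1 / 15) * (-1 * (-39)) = 54639480663412736 / 2251419529454986815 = 0.02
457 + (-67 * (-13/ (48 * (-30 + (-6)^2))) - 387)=21031/ 288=73.02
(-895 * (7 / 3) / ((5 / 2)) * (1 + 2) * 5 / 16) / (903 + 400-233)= -1253 / 1712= -0.73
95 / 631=0.15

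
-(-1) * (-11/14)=-11/14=-0.79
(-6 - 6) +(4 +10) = 2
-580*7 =-4060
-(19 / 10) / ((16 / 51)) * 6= -2907 / 80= -36.34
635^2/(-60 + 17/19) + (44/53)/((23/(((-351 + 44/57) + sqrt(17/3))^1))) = -533314782581/78029409 + 44 * sqrt(51)/3657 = -6834.71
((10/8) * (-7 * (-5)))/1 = 175/4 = 43.75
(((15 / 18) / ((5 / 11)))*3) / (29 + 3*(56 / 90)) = 165 / 926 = 0.18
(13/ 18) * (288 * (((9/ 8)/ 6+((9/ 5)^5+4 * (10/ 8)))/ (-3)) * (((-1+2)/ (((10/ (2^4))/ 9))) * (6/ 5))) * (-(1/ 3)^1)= 751395216/ 78125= 9617.86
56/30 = 1.87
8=8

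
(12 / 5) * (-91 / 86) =-546 / 215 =-2.54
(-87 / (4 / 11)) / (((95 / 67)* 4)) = -64119 / 1520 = -42.18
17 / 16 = 1.06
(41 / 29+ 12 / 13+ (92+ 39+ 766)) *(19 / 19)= 339050 / 377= 899.34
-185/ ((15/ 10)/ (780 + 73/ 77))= -22249210/ 231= -96316.93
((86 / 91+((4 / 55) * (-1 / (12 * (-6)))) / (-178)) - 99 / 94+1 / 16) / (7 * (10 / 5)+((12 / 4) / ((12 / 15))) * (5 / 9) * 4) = -137600873 / 67329902640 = -0.00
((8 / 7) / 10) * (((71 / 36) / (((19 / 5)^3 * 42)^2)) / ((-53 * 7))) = -221875 / 1939700356345332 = -0.00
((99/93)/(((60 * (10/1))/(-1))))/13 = -11/80600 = -0.00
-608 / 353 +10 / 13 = -0.95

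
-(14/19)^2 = -196/361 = -0.54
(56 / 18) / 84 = 1 / 27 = 0.04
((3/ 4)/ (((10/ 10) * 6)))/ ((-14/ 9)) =-9/ 112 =-0.08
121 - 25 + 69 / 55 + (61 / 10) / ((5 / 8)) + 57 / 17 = 515968 / 4675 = 110.37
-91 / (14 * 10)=-13 / 20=-0.65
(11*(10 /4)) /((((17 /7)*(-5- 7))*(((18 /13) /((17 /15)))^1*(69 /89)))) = -89089 /89424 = -1.00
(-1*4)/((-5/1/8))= 32/5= 6.40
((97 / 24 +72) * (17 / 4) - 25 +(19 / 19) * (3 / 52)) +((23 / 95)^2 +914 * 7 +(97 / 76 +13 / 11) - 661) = 748048432687 / 123895200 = 6037.75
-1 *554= -554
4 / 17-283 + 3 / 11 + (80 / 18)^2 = -3979706 / 15147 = -262.74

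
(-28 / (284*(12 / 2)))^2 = 0.00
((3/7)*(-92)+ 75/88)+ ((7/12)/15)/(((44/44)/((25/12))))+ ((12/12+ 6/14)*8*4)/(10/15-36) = -70147831/1762992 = -39.79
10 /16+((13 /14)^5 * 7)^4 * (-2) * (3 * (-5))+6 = 285189888150115888252223 /17423626702474969088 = 16368.00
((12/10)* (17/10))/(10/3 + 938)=153/70600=0.00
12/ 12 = 1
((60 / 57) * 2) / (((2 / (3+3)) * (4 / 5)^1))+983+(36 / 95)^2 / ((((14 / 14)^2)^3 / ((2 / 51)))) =152028889 / 153425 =990.90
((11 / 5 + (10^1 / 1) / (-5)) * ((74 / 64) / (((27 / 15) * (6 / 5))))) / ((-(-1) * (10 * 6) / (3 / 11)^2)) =37 / 278784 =0.00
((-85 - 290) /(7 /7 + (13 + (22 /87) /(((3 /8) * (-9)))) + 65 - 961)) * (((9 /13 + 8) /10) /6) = 6635925 /107743688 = 0.06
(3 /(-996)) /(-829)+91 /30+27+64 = 388209109 /4128420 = 94.03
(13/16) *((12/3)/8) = 13/32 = 0.41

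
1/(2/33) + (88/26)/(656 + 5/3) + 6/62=16.60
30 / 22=15 / 11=1.36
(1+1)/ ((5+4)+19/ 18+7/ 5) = 180/ 1031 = 0.17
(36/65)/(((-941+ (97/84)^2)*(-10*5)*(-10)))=-63504/53871081875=-0.00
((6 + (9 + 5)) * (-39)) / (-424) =1.84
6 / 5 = 1.20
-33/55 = -3/5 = -0.60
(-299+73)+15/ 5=-223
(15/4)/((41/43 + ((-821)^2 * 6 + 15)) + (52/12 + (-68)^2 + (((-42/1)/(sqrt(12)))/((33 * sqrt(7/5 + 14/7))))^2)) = 3980295/4297540779256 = 0.00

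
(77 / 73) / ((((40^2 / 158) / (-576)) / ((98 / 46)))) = -5365206 / 41975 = -127.82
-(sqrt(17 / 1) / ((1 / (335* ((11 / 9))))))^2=-230846825 / 81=-2849960.80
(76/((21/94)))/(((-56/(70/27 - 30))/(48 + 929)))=645621140/3969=162665.95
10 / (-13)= -10 / 13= -0.77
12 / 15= 0.80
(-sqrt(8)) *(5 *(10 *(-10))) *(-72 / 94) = -1083.23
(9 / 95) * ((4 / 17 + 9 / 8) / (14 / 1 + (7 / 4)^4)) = 1184 / 214795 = 0.01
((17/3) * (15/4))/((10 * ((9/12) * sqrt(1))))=17/6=2.83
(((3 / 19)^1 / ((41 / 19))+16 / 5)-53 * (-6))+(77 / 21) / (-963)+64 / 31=5936279074 / 18359595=323.33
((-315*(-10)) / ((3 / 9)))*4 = 37800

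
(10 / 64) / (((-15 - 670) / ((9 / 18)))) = -1 / 8768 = -0.00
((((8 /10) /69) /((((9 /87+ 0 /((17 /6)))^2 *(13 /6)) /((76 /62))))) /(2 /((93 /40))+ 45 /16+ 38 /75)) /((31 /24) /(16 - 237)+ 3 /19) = 52850862080 /54793193917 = 0.96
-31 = -31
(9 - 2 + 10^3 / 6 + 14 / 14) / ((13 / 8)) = 4192 / 39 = 107.49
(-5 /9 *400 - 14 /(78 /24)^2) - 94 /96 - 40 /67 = -367067135 /1630512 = -225.12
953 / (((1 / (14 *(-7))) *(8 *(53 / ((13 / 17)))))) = -607061 / 3604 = -168.44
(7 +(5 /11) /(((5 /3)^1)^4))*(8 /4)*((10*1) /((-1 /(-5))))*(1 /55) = 38824 /3025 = 12.83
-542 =-542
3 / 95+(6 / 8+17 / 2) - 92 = -31433 / 380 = -82.72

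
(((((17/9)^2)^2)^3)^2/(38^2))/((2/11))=3733935384460730951078545288331/230365487606007808485386568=16208.74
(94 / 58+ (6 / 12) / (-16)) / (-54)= -1475 / 50112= -0.03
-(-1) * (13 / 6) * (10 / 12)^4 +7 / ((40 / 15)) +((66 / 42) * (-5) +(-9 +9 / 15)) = -12.59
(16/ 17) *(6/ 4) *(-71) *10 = -17040/ 17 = -1002.35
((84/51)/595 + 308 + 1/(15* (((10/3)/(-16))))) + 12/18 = 6683474/21675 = 308.35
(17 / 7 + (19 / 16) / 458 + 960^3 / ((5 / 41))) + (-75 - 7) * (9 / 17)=6326448413390005 / 872032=7254835159.02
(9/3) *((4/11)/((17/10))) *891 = 9720/17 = 571.76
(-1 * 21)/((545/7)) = -147/545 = -0.27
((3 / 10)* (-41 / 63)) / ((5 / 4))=-82 / 525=-0.16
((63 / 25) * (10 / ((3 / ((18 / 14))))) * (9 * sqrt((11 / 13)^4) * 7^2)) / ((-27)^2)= 11858 / 2535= 4.68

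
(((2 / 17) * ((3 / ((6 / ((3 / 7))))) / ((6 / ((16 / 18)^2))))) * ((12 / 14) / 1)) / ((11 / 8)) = 512 / 247401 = 0.00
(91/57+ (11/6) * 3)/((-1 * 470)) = -809/53580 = -0.02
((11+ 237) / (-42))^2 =15376 / 441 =34.87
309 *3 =927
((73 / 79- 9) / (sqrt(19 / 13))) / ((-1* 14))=0.48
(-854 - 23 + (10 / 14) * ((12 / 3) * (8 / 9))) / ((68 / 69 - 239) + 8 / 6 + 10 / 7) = 3.72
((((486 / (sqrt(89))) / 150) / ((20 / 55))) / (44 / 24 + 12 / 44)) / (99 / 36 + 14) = 58806* sqrt(89) / 20721425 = 0.03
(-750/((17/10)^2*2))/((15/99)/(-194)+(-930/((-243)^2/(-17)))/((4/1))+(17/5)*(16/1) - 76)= 1968915093750/326749662341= 6.03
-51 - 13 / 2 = -115 / 2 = -57.50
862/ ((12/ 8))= 1724/ 3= 574.67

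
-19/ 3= -6.33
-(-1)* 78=78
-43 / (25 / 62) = -2666 / 25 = -106.64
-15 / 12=-5 / 4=-1.25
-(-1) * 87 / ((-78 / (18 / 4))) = -261 / 52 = -5.02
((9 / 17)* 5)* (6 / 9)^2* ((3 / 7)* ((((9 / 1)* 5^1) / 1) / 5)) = 540 / 119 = 4.54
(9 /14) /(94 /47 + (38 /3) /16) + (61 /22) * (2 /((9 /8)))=239564 /46431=5.16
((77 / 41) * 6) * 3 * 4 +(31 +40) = 206.22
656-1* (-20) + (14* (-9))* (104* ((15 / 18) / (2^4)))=-13 / 2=-6.50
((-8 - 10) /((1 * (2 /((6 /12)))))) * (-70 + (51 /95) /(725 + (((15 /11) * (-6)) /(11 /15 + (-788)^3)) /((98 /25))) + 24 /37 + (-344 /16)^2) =-71297757547539661790631 /40325708210290721000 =-1768.05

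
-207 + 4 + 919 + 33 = 749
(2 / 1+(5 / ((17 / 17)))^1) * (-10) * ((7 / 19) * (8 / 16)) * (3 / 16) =-735 / 304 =-2.42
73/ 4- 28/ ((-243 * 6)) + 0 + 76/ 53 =3045085/ 154548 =19.70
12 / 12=1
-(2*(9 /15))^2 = -36 /25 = -1.44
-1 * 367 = -367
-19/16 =-1.19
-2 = -2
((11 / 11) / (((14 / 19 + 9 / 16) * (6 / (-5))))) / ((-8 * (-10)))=-19 / 2370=-0.01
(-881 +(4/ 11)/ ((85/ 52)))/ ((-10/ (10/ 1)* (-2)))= -823527/ 1870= -440.39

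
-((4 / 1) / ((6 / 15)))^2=-100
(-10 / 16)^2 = 25 / 64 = 0.39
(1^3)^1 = 1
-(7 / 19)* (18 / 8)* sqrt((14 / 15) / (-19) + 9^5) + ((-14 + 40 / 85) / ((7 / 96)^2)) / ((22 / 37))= -39214080 / 9163- 21* sqrt(4796251035) / 7220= -4481.05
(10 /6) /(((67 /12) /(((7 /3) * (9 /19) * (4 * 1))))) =1680 /1273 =1.32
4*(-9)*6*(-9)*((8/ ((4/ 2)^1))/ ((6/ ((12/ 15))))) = 5184/ 5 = 1036.80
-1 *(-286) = 286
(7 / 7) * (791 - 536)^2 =65025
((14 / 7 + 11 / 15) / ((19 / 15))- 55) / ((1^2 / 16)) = -845.47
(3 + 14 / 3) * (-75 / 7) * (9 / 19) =-5175 / 133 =-38.91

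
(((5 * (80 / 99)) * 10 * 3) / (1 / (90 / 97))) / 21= 40000 / 7469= 5.36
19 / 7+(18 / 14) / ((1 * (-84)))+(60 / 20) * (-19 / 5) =-8527 / 980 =-8.70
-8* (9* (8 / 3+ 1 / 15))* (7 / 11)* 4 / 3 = -9184 / 55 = -166.98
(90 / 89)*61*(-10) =-54900 / 89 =-616.85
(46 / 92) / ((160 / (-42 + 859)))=2.55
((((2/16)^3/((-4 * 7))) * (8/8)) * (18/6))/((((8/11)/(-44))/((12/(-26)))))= -1089/186368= -0.01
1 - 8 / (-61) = 69 / 61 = 1.13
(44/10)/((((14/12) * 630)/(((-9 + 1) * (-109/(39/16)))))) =306944/143325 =2.14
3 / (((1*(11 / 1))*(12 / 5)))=0.11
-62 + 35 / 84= -739 / 12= -61.58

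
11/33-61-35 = -287/3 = -95.67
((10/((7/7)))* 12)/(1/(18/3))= 720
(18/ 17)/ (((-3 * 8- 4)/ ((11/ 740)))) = -99/ 176120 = -0.00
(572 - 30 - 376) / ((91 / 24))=3984 / 91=43.78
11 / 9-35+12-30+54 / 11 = -4640 / 99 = -46.87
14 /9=1.56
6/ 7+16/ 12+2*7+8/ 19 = 6628/ 399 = 16.61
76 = 76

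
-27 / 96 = -9 / 32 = -0.28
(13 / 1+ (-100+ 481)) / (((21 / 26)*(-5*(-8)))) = 2561 / 210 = 12.20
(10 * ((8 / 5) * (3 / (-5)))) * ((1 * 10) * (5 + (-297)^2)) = -8468544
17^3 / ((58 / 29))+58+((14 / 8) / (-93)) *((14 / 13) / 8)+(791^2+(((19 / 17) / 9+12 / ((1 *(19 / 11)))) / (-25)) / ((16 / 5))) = 14718882276641 / 23430420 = 628195.41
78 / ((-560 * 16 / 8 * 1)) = -0.07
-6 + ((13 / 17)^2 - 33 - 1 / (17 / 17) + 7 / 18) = -203015 / 5202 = -39.03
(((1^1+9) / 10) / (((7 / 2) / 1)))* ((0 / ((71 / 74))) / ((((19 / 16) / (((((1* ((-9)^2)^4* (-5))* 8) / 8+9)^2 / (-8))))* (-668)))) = 0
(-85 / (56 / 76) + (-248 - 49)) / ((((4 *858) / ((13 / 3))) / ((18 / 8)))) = -5773 / 4928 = -1.17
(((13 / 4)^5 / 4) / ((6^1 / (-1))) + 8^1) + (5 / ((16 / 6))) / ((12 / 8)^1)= -143965 / 24576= -5.86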